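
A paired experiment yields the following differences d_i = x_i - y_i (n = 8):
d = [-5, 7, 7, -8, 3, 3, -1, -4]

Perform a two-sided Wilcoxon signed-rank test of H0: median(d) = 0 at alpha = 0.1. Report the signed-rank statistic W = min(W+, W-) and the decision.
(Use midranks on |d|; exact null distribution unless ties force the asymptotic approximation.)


Step 1: Drop any zero differences (none here) and take |d_i|.
|d| = [5, 7, 7, 8, 3, 3, 1, 4]
Step 2: Midrank |d_i| (ties get averaged ranks).
ranks: |5|->5, |7|->6.5, |7|->6.5, |8|->8, |3|->2.5, |3|->2.5, |1|->1, |4|->4
Step 3: Attach original signs; sum ranks with positive sign and with negative sign.
W+ = 6.5 + 6.5 + 2.5 + 2.5 = 18
W- = 5 + 8 + 1 + 4 = 18
(Check: W+ + W- = 36 should equal n(n+1)/2 = 36.)
Step 4: Test statistic W = min(W+, W-) = 18.
Step 5: Ties in |d|, so use the tie-corrected normal approximation.
        E[W] = n(n+1)/4 = 8*9/4 = 18.
        Tie groups: |d|=3 (t=2), |d|=7 (t=2); sum(t^3 - t) = 12.
        Var[W] = n(n+1)(2n+1)/24 - sum(t^3-t)/48 = 1224/24 - 12/48 = 50.75.
        z = (W - E[W]) / sqrt(Var[W]) = (18 - 18) / 7.1239 = 0.0000.
        Two-sided p = 2*Phi(z) = 1.000000.
Step 6: alpha = 0.1. fail to reject H0.

W+ = 18, W- = 18, W = min = 18, p = 1.000000, fail to reject H0.


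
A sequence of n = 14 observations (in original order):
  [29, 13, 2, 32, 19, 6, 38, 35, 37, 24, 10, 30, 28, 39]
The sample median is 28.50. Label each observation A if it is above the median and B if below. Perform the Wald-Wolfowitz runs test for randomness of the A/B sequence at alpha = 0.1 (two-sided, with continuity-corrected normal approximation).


Step 1: Compute median = 28.50; label A = above, B = below.
Labels in order: ABBABBAAABBABA  (n_A = 7, n_B = 7)
Step 2: Count runs R = 9.
Step 3: Under H0 (random ordering), E[R] = 2*n_A*n_B/(n_A+n_B) + 1 = 2*7*7/14 + 1 = 8.0000.
        Var[R] = 2*n_A*n_B*(2*n_A*n_B - n_A - n_B) / ((n_A+n_B)^2 * (n_A+n_B-1)) = 8232/2548 = 3.2308.
        SD[R] = 1.7974.
Step 4: Continuity-corrected z = (R - 0.5 - E[R]) / SD[R] = (9 - 0.5 - 8.0000) / 1.7974 = 0.2782.
Step 5: Two-sided p-value via normal approximation = 2*(1 - Phi(|z|)) = 0.780879.
Step 6: alpha = 0.1. fail to reject H0.

R = 9, z = 0.2782, p = 0.780879, fail to reject H0.


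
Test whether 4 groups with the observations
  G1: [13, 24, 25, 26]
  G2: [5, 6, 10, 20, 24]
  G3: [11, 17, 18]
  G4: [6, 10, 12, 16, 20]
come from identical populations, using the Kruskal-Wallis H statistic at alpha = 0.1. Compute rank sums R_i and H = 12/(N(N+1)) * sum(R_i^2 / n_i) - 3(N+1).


Step 1: Combine all N = 17 observations and assign midranks.
sorted (value, group, rank): (5,G2,1), (6,G2,2.5), (6,G4,2.5), (10,G2,4.5), (10,G4,4.5), (11,G3,6), (12,G4,7), (13,G1,8), (16,G4,9), (17,G3,10), (18,G3,11), (20,G2,12.5), (20,G4,12.5), (24,G1,14.5), (24,G2,14.5), (25,G1,16), (26,G1,17)
Step 2: Sum ranks within each group.
R_1 = 55.5 (n_1 = 4)
R_2 = 35 (n_2 = 5)
R_3 = 27 (n_3 = 3)
R_4 = 35.5 (n_4 = 5)
Step 3: H = 12/(N(N+1)) * sum(R_i^2/n_i) - 3(N+1)
     = 12/(17*18) * (55.5^2/4 + 35^2/5 + 27^2/3 + 35.5^2/5) - 3*18
     = 0.039216 * 1510.11 - 54
     = 5.220098.
Step 4: Ties present; correction factor C = 1 - 24/(17^3 - 17) = 0.995098. Corrected H = 5.220098 / 0.995098 = 5.245813.
Step 5: Under H0, H ~ chi^2(3); p-value = 0.154657.
Step 6: alpha = 0.1. fail to reject H0.

H = 5.2458, df = 3, p = 0.154657, fail to reject H0.


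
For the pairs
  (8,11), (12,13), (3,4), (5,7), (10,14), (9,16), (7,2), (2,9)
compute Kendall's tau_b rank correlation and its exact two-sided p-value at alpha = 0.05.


Step 1: Enumerate the 28 unordered pairs (i,j) with i<j and classify each by sign(x_j-x_i) * sign(y_j-y_i).
  (1,2):dx=+4,dy=+2->C; (1,3):dx=-5,dy=-7->C; (1,4):dx=-3,dy=-4->C; (1,5):dx=+2,dy=+3->C
  (1,6):dx=+1,dy=+5->C; (1,7):dx=-1,dy=-9->C; (1,8):dx=-6,dy=-2->C; (2,3):dx=-9,dy=-9->C
  (2,4):dx=-7,dy=-6->C; (2,5):dx=-2,dy=+1->D; (2,6):dx=-3,dy=+3->D; (2,7):dx=-5,dy=-11->C
  (2,8):dx=-10,dy=-4->C; (3,4):dx=+2,dy=+3->C; (3,5):dx=+7,dy=+10->C; (3,6):dx=+6,dy=+12->C
  (3,7):dx=+4,dy=-2->D; (3,8):dx=-1,dy=+5->D; (4,5):dx=+5,dy=+7->C; (4,6):dx=+4,dy=+9->C
  (4,7):dx=+2,dy=-5->D; (4,8):dx=-3,dy=+2->D; (5,6):dx=-1,dy=+2->D; (5,7):dx=-3,dy=-12->C
  (5,8):dx=-8,dy=-5->C; (6,7):dx=-2,dy=-14->C; (6,8):dx=-7,dy=-7->C; (7,8):dx=-5,dy=+7->D
Step 2: C = 20, D = 8, total pairs = 28.
Step 3: tau = (C - D)/(n(n-1)/2) = (20 - 8)/28 = 0.428571.
Step 4: Exact two-sided p-value (enumerate n! = 40320 permutations of y under H0): p = 0.178869.
Step 5: alpha = 0.05. fail to reject H0.

tau_b = 0.4286 (C=20, D=8), p = 0.178869, fail to reject H0.


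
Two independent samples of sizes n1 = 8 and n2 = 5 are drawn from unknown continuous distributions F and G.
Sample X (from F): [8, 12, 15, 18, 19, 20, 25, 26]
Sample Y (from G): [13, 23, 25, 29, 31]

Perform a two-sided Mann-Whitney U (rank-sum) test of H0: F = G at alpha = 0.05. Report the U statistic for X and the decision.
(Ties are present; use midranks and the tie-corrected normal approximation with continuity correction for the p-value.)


Step 1: Combine and sort all 13 observations; assign midranks.
sorted (value, group): (8,X), (12,X), (13,Y), (15,X), (18,X), (19,X), (20,X), (23,Y), (25,X), (25,Y), (26,X), (29,Y), (31,Y)
ranks: 8->1, 12->2, 13->3, 15->4, 18->5, 19->6, 20->7, 23->8, 25->9.5, 25->9.5, 26->11, 29->12, 31->13
Step 2: Rank sum for X: R1 = 1 + 2 + 4 + 5 + 6 + 7 + 9.5 + 11 = 45.5.
Step 3: U_X = R1 - n1(n1+1)/2 = 45.5 - 8*9/2 = 45.5 - 36 = 9.5.
       U_Y = n1*n2 - U_X = 40 - 9.5 = 30.5.
Step 4: Ties are present, so use the tie-corrected normal approximation (with continuity correction) for the p-value.
Step 5: p-value = 0.142685; compare to alpha = 0.05. fail to reject H0.

U_X = 9.5, p = 0.142685, fail to reject H0 at alpha = 0.05.


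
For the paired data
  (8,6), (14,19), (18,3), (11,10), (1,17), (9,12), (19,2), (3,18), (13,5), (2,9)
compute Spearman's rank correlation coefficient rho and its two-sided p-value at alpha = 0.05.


Step 1: Rank x and y separately (midranks; no ties here).
rank(x): 8->4, 14->8, 18->9, 11->6, 1->1, 9->5, 19->10, 3->3, 13->7, 2->2
rank(y): 6->4, 19->10, 3->2, 10->6, 17->8, 12->7, 2->1, 18->9, 5->3, 9->5
Step 2: d_i = R_x(i) - R_y(i); compute d_i^2.
  (4-4)^2=0, (8-10)^2=4, (9-2)^2=49, (6-6)^2=0, (1-8)^2=49, (5-7)^2=4, (10-1)^2=81, (3-9)^2=36, (7-3)^2=16, (2-5)^2=9
sum(d^2) = 248.
Step 3: rho = 1 - 6*248 / (10*(10^2 - 1)) = 1 - 1488/990 = -0.503030.
Step 4: Under H0, t = rho * sqrt((n-2)/(1-rho^2)) = -1.6462 ~ t(8).
Step 5: Two-sided p-value from the t-distribution with 8 df = 0.138334.
Step 6: alpha = 0.05. fail to reject H0.

rho = -0.5030, p = 0.138334, fail to reject H0 at alpha = 0.05.


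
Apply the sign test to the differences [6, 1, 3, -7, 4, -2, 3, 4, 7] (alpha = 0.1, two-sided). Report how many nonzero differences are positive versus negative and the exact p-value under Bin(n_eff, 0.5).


Step 1: Discard zero differences. Original n = 9; n_eff = number of nonzero differences = 9.
Nonzero differences (with sign): +6, +1, +3, -7, +4, -2, +3, +4, +7
Step 2: Count signs: positive = 7, negative = 2.
Step 3: Under H0: P(positive) = 0.5, so the number of positives S ~ Bin(9, 0.5).
Step 4: Two-sided exact p-value = sum of Bin(9,0.5) probabilities at or below the observed probability = 0.179688.
Step 5: alpha = 0.1. fail to reject H0.

n_eff = 9, pos = 7, neg = 2, p = 0.179688, fail to reject H0.


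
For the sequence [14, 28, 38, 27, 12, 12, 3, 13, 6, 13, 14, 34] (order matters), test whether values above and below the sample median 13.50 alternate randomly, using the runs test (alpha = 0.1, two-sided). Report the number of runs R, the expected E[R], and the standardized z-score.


Step 1: Compute median = 13.50; label A = above, B = below.
Labels in order: AAAABBBBBBAA  (n_A = 6, n_B = 6)
Step 2: Count runs R = 3.
Step 3: Under H0 (random ordering), E[R] = 2*n_A*n_B/(n_A+n_B) + 1 = 2*6*6/12 + 1 = 7.0000.
        Var[R] = 2*n_A*n_B*(2*n_A*n_B - n_A - n_B) / ((n_A+n_B)^2 * (n_A+n_B-1)) = 4320/1584 = 2.7273.
        SD[R] = 1.6514.
Step 4: Continuity-corrected z = (R + 0.5 - E[R]) / SD[R] = (3 + 0.5 - 7.0000) / 1.6514 = -2.1194.
Step 5: Two-sided p-value via normal approximation = 2*(1 - Phi(|z|)) = 0.034060.
Step 6: alpha = 0.1. reject H0.

R = 3, z = -2.1194, p = 0.034060, reject H0.


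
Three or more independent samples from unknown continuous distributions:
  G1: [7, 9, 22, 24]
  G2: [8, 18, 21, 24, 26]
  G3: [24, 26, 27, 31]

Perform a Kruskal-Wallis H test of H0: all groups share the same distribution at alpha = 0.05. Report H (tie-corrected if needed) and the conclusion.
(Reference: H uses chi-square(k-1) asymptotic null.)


Step 1: Combine all N = 13 observations and assign midranks.
sorted (value, group, rank): (7,G1,1), (8,G2,2), (9,G1,3), (18,G2,4), (21,G2,5), (22,G1,6), (24,G1,8), (24,G2,8), (24,G3,8), (26,G2,10.5), (26,G3,10.5), (27,G3,12), (31,G3,13)
Step 2: Sum ranks within each group.
R_1 = 18 (n_1 = 4)
R_2 = 29.5 (n_2 = 5)
R_3 = 43.5 (n_3 = 4)
Step 3: H = 12/(N(N+1)) * sum(R_i^2/n_i) - 3(N+1)
     = 12/(13*14) * (18^2/4 + 29.5^2/5 + 43.5^2/4) - 3*14
     = 0.065934 * 728.112 - 42
     = 6.007418.
Step 4: Ties present; correction factor C = 1 - 30/(13^3 - 13) = 0.986264. Corrected H = 6.007418 / 0.986264 = 6.091086.
Step 5: Under H0, H ~ chi^2(2); p-value = 0.047570.
Step 6: alpha = 0.05. reject H0.

H = 6.0911, df = 2, p = 0.047570, reject H0.


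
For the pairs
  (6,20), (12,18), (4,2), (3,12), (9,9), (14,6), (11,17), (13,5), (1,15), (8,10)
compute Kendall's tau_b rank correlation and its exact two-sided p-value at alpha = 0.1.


Step 1: Enumerate the 45 unordered pairs (i,j) with i<j and classify each by sign(x_j-x_i) * sign(y_j-y_i).
  (1,2):dx=+6,dy=-2->D; (1,3):dx=-2,dy=-18->C; (1,4):dx=-3,dy=-8->C; (1,5):dx=+3,dy=-11->D
  (1,6):dx=+8,dy=-14->D; (1,7):dx=+5,dy=-3->D; (1,8):dx=+7,dy=-15->D; (1,9):dx=-5,dy=-5->C
  (1,10):dx=+2,dy=-10->D; (2,3):dx=-8,dy=-16->C; (2,4):dx=-9,dy=-6->C; (2,5):dx=-3,dy=-9->C
  (2,6):dx=+2,dy=-12->D; (2,7):dx=-1,dy=-1->C; (2,8):dx=+1,dy=-13->D; (2,9):dx=-11,dy=-3->C
  (2,10):dx=-4,dy=-8->C; (3,4):dx=-1,dy=+10->D; (3,5):dx=+5,dy=+7->C; (3,6):dx=+10,dy=+4->C
  (3,7):dx=+7,dy=+15->C; (3,8):dx=+9,dy=+3->C; (3,9):dx=-3,dy=+13->D; (3,10):dx=+4,dy=+8->C
  (4,5):dx=+6,dy=-3->D; (4,6):dx=+11,dy=-6->D; (4,7):dx=+8,dy=+5->C; (4,8):dx=+10,dy=-7->D
  (4,9):dx=-2,dy=+3->D; (4,10):dx=+5,dy=-2->D; (5,6):dx=+5,dy=-3->D; (5,7):dx=+2,dy=+8->C
  (5,8):dx=+4,dy=-4->D; (5,9):dx=-8,dy=+6->D; (5,10):dx=-1,dy=+1->D; (6,7):dx=-3,dy=+11->D
  (6,8):dx=-1,dy=-1->C; (6,9):dx=-13,dy=+9->D; (6,10):dx=-6,dy=+4->D; (7,8):dx=+2,dy=-12->D
  (7,9):dx=-10,dy=-2->C; (7,10):dx=-3,dy=-7->C; (8,9):dx=-12,dy=+10->D; (8,10):dx=-5,dy=+5->D
  (9,10):dx=+7,dy=-5->D
Step 2: C = 19, D = 26, total pairs = 45.
Step 3: tau = (C - D)/(n(n-1)/2) = (19 - 26)/45 = -0.155556.
Step 4: Exact two-sided p-value (enumerate n! = 3628800 permutations of y under H0): p = 0.600654.
Step 5: alpha = 0.1. fail to reject H0.

tau_b = -0.1556 (C=19, D=26), p = 0.600654, fail to reject H0.


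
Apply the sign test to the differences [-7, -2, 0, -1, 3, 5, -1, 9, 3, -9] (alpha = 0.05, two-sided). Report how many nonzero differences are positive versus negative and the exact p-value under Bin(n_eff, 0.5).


Step 1: Discard zero differences. Original n = 10; n_eff = number of nonzero differences = 9.
Nonzero differences (with sign): -7, -2, -1, +3, +5, -1, +9, +3, -9
Step 2: Count signs: positive = 4, negative = 5.
Step 3: Under H0: P(positive) = 0.5, so the number of positives S ~ Bin(9, 0.5).
Step 4: Two-sided exact p-value = sum of Bin(9,0.5) probabilities at or below the observed probability = 1.000000.
Step 5: alpha = 0.05. fail to reject H0.

n_eff = 9, pos = 4, neg = 5, p = 1.000000, fail to reject H0.


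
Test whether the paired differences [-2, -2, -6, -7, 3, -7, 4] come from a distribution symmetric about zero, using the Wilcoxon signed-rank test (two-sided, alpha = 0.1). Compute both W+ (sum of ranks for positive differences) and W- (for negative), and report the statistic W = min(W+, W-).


Step 1: Drop any zero differences (none here) and take |d_i|.
|d| = [2, 2, 6, 7, 3, 7, 4]
Step 2: Midrank |d_i| (ties get averaged ranks).
ranks: |2|->1.5, |2|->1.5, |6|->5, |7|->6.5, |3|->3, |7|->6.5, |4|->4
Step 3: Attach original signs; sum ranks with positive sign and with negative sign.
W+ = 3 + 4 = 7
W- = 1.5 + 1.5 + 5 + 6.5 + 6.5 = 21
(Check: W+ + W- = 28 should equal n(n+1)/2 = 28.)
Step 4: Test statistic W = min(W+, W-) = 7.
Step 5: Ties in |d|, so use the tie-corrected normal approximation.
        E[W] = n(n+1)/4 = 7*8/4 = 14.
        Tie groups: |d|=2 (t=2), |d|=7 (t=2); sum(t^3 - t) = 12.
        Var[W] = n(n+1)(2n+1)/24 - sum(t^3-t)/48 = 840/24 - 12/48 = 34.75.
        z = (W - E[W]) / sqrt(Var[W]) = (7 - 14) / 5.8949 = -1.1875.
        Two-sided p = 2*Phi(z) = 0.235044.
Step 6: alpha = 0.1. fail to reject H0.

W+ = 7, W- = 21, W = min = 7, p = 0.235044, fail to reject H0.


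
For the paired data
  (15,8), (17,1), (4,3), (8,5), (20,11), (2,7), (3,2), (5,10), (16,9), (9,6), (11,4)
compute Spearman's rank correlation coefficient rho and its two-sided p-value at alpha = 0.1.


Step 1: Rank x and y separately (midranks; no ties here).
rank(x): 15->8, 17->10, 4->3, 8->5, 20->11, 2->1, 3->2, 5->4, 16->9, 9->6, 11->7
rank(y): 8->8, 1->1, 3->3, 5->5, 11->11, 7->7, 2->2, 10->10, 9->9, 6->6, 4->4
Step 2: d_i = R_x(i) - R_y(i); compute d_i^2.
  (8-8)^2=0, (10-1)^2=81, (3-3)^2=0, (5-5)^2=0, (11-11)^2=0, (1-7)^2=36, (2-2)^2=0, (4-10)^2=36, (9-9)^2=0, (6-6)^2=0, (7-4)^2=9
sum(d^2) = 162.
Step 3: rho = 1 - 6*162 / (11*(11^2 - 1)) = 1 - 972/1320 = 0.263636.
Step 4: Under H0, t = rho * sqrt((n-2)/(1-rho^2)) = 0.8199 ~ t(9).
Step 5: Two-sided p-value from the t-distribution with 9 df = 0.433441.
Step 6: alpha = 0.1. fail to reject H0.

rho = 0.2636, p = 0.433441, fail to reject H0 at alpha = 0.1.


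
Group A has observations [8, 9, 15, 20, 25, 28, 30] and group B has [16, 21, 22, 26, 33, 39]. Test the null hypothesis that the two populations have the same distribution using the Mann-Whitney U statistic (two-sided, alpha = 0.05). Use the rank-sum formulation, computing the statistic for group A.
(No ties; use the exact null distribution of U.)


Step 1: Combine and sort all 13 observations; assign midranks.
sorted (value, group): (8,X), (9,X), (15,X), (16,Y), (20,X), (21,Y), (22,Y), (25,X), (26,Y), (28,X), (30,X), (33,Y), (39,Y)
ranks: 8->1, 9->2, 15->3, 16->4, 20->5, 21->6, 22->7, 25->8, 26->9, 28->10, 30->11, 33->12, 39->13
Step 2: Rank sum for X: R1 = 1 + 2 + 3 + 5 + 8 + 10 + 11 = 40.
Step 3: U_X = R1 - n1(n1+1)/2 = 40 - 7*8/2 = 40 - 28 = 12.
       U_Y = n1*n2 - U_X = 42 - 12 = 30.
Step 4: No ties, so the exact null distribution of U (based on enumerating the C(13,7) = 1716 equally likely rank assignments) gives the two-sided p-value.
Step 5: p-value = 0.234266; compare to alpha = 0.05. fail to reject H0.

U_X = 12, p = 0.234266, fail to reject H0 at alpha = 0.05.


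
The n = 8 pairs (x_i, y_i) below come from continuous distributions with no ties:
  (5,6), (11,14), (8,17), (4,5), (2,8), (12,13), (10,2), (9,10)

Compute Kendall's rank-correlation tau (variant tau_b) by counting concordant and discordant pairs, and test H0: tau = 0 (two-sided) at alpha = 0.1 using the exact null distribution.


Step 1: Enumerate the 28 unordered pairs (i,j) with i<j and classify each by sign(x_j-x_i) * sign(y_j-y_i).
  (1,2):dx=+6,dy=+8->C; (1,3):dx=+3,dy=+11->C; (1,4):dx=-1,dy=-1->C; (1,5):dx=-3,dy=+2->D
  (1,6):dx=+7,dy=+7->C; (1,7):dx=+5,dy=-4->D; (1,8):dx=+4,dy=+4->C; (2,3):dx=-3,dy=+3->D
  (2,4):dx=-7,dy=-9->C; (2,5):dx=-9,dy=-6->C; (2,6):dx=+1,dy=-1->D; (2,7):dx=-1,dy=-12->C
  (2,8):dx=-2,dy=-4->C; (3,4):dx=-4,dy=-12->C; (3,5):dx=-6,dy=-9->C; (3,6):dx=+4,dy=-4->D
  (3,7):dx=+2,dy=-15->D; (3,8):dx=+1,dy=-7->D; (4,5):dx=-2,dy=+3->D; (4,6):dx=+8,dy=+8->C
  (4,7):dx=+6,dy=-3->D; (4,8):dx=+5,dy=+5->C; (5,6):dx=+10,dy=+5->C; (5,7):dx=+8,dy=-6->D
  (5,8):dx=+7,dy=+2->C; (6,7):dx=-2,dy=-11->C; (6,8):dx=-3,dy=-3->C; (7,8):dx=-1,dy=+8->D
Step 2: C = 17, D = 11, total pairs = 28.
Step 3: tau = (C - D)/(n(n-1)/2) = (17 - 11)/28 = 0.214286.
Step 4: Exact two-sided p-value (enumerate n! = 40320 permutations of y under H0): p = 0.548413.
Step 5: alpha = 0.1. fail to reject H0.

tau_b = 0.2143 (C=17, D=11), p = 0.548413, fail to reject H0.


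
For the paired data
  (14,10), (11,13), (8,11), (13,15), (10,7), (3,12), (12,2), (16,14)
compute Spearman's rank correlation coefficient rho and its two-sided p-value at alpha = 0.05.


Step 1: Rank x and y separately (midranks; no ties here).
rank(x): 14->7, 11->4, 8->2, 13->6, 10->3, 3->1, 12->5, 16->8
rank(y): 10->3, 13->6, 11->4, 15->8, 7->2, 12->5, 2->1, 14->7
Step 2: d_i = R_x(i) - R_y(i); compute d_i^2.
  (7-3)^2=16, (4-6)^2=4, (2-4)^2=4, (6-8)^2=4, (3-2)^2=1, (1-5)^2=16, (5-1)^2=16, (8-7)^2=1
sum(d^2) = 62.
Step 3: rho = 1 - 6*62 / (8*(8^2 - 1)) = 1 - 372/504 = 0.261905.
Step 4: Under H0, t = rho * sqrt((n-2)/(1-rho^2)) = 0.6647 ~ t(6).
Step 5: Two-sided p-value from the t-distribution with 6 df = 0.530923.
Step 6: alpha = 0.05. fail to reject H0.

rho = 0.2619, p = 0.530923, fail to reject H0 at alpha = 0.05.


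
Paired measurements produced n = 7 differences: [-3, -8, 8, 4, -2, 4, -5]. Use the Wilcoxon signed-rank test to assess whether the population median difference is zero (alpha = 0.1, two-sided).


Step 1: Drop any zero differences (none here) and take |d_i|.
|d| = [3, 8, 8, 4, 2, 4, 5]
Step 2: Midrank |d_i| (ties get averaged ranks).
ranks: |3|->2, |8|->6.5, |8|->6.5, |4|->3.5, |2|->1, |4|->3.5, |5|->5
Step 3: Attach original signs; sum ranks with positive sign and with negative sign.
W+ = 6.5 + 3.5 + 3.5 = 13.5
W- = 2 + 6.5 + 1 + 5 = 14.5
(Check: W+ + W- = 28 should equal n(n+1)/2 = 28.)
Step 4: Test statistic W = min(W+, W-) = 13.5.
Step 5: Ties in |d|, so use the tie-corrected normal approximation.
        E[W] = n(n+1)/4 = 7*8/4 = 14.
        Tie groups: |d|=4 (t=2), |d|=8 (t=2); sum(t^3 - t) = 12.
        Var[W] = n(n+1)(2n+1)/24 - sum(t^3-t)/48 = 840/24 - 12/48 = 34.75.
        z = (W - E[W]) / sqrt(Var[W]) = (13.5 - 14) / 5.8949 = -0.0848.
        Two-sided p = 2*Phi(z) = 0.932405.
Step 6: alpha = 0.1. fail to reject H0.

W+ = 13.5, W- = 14.5, W = min = 13.5, p = 0.932405, fail to reject H0.


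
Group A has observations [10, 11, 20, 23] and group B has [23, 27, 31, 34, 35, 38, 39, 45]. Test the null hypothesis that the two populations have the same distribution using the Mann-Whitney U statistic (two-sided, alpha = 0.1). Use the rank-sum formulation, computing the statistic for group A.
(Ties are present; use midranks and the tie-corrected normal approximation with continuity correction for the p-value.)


Step 1: Combine and sort all 12 observations; assign midranks.
sorted (value, group): (10,X), (11,X), (20,X), (23,X), (23,Y), (27,Y), (31,Y), (34,Y), (35,Y), (38,Y), (39,Y), (45,Y)
ranks: 10->1, 11->2, 20->3, 23->4.5, 23->4.5, 27->6, 31->7, 34->8, 35->9, 38->10, 39->11, 45->12
Step 2: Rank sum for X: R1 = 1 + 2 + 3 + 4.5 = 10.5.
Step 3: U_X = R1 - n1(n1+1)/2 = 10.5 - 4*5/2 = 10.5 - 10 = 0.5.
       U_Y = n1*n2 - U_X = 32 - 0.5 = 31.5.
Step 4: Ties are present, so use the tie-corrected normal approximation (with continuity correction) for the p-value.
Step 5: p-value = 0.010708; compare to alpha = 0.1. reject H0.

U_X = 0.5, p = 0.010708, reject H0 at alpha = 0.1.


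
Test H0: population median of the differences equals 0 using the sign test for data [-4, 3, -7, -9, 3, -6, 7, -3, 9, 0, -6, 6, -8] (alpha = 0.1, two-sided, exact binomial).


Step 1: Discard zero differences. Original n = 13; n_eff = number of nonzero differences = 12.
Nonzero differences (with sign): -4, +3, -7, -9, +3, -6, +7, -3, +9, -6, +6, -8
Step 2: Count signs: positive = 5, negative = 7.
Step 3: Under H0: P(positive) = 0.5, so the number of positives S ~ Bin(12, 0.5).
Step 4: Two-sided exact p-value = sum of Bin(12,0.5) probabilities at or below the observed probability = 0.774414.
Step 5: alpha = 0.1. fail to reject H0.

n_eff = 12, pos = 5, neg = 7, p = 0.774414, fail to reject H0.


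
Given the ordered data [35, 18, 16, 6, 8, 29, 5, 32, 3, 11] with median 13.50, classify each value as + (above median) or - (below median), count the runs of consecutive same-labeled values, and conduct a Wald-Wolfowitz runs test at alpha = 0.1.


Step 1: Compute median = 13.50; label A = above, B = below.
Labels in order: AAABBABABB  (n_A = 5, n_B = 5)
Step 2: Count runs R = 6.
Step 3: Under H0 (random ordering), E[R] = 2*n_A*n_B/(n_A+n_B) + 1 = 2*5*5/10 + 1 = 6.0000.
        Var[R] = 2*n_A*n_B*(2*n_A*n_B - n_A - n_B) / ((n_A+n_B)^2 * (n_A+n_B-1)) = 2000/900 = 2.2222.
        SD[R] = 1.4907.
Step 4: R = E[R], so z = 0 with no continuity correction.
Step 5: Two-sided p-value via normal approximation = 2*(1 - Phi(|z|)) = 1.000000.
Step 6: alpha = 0.1. fail to reject H0.

R = 6, z = 0.0000, p = 1.000000, fail to reject H0.


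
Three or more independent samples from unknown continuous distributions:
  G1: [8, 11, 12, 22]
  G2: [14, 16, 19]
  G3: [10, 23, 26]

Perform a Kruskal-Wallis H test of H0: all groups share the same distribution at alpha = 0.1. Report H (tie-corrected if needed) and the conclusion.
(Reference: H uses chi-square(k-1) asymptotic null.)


Step 1: Combine all N = 10 observations and assign midranks.
sorted (value, group, rank): (8,G1,1), (10,G3,2), (11,G1,3), (12,G1,4), (14,G2,5), (16,G2,6), (19,G2,7), (22,G1,8), (23,G3,9), (26,G3,10)
Step 2: Sum ranks within each group.
R_1 = 16 (n_1 = 4)
R_2 = 18 (n_2 = 3)
R_3 = 21 (n_3 = 3)
Step 3: H = 12/(N(N+1)) * sum(R_i^2/n_i) - 3(N+1)
     = 12/(10*11) * (16^2/4 + 18^2/3 + 21^2/3) - 3*11
     = 0.109091 * 319 - 33
     = 1.800000.
Step 4: No ties, so H is used without correction.
Step 5: Under H0, H ~ chi^2(2); p-value = 0.406570.
Step 6: alpha = 0.1. fail to reject H0.

H = 1.8000, df = 2, p = 0.406570, fail to reject H0.


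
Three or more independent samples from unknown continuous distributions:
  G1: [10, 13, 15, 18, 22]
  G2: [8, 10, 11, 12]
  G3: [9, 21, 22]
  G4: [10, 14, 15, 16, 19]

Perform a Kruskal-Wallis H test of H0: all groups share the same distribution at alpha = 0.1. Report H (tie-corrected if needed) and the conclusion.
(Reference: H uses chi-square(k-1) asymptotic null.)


Step 1: Combine all N = 17 observations and assign midranks.
sorted (value, group, rank): (8,G2,1), (9,G3,2), (10,G1,4), (10,G2,4), (10,G4,4), (11,G2,6), (12,G2,7), (13,G1,8), (14,G4,9), (15,G1,10.5), (15,G4,10.5), (16,G4,12), (18,G1,13), (19,G4,14), (21,G3,15), (22,G1,16.5), (22,G3,16.5)
Step 2: Sum ranks within each group.
R_1 = 52 (n_1 = 5)
R_2 = 18 (n_2 = 4)
R_3 = 33.5 (n_3 = 3)
R_4 = 49.5 (n_4 = 5)
Step 3: H = 12/(N(N+1)) * sum(R_i^2/n_i) - 3(N+1)
     = 12/(17*18) * (52^2/5 + 18^2/4 + 33.5^2/3 + 49.5^2/5) - 3*18
     = 0.039216 * 1485.93 - 54
     = 4.271895.
Step 4: Ties present; correction factor C = 1 - 36/(17^3 - 17) = 0.992647. Corrected H = 4.271895 / 0.992647 = 4.303539.
Step 5: Under H0, H ~ chi^2(3); p-value = 0.230498.
Step 6: alpha = 0.1. fail to reject H0.

H = 4.3035, df = 3, p = 0.230498, fail to reject H0.


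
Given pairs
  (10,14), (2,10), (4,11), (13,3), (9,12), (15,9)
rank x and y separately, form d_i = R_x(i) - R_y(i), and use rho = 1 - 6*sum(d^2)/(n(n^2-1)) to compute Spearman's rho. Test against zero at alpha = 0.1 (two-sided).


Step 1: Rank x and y separately (midranks; no ties here).
rank(x): 10->4, 2->1, 4->2, 13->5, 9->3, 15->6
rank(y): 14->6, 10->3, 11->4, 3->1, 12->5, 9->2
Step 2: d_i = R_x(i) - R_y(i); compute d_i^2.
  (4-6)^2=4, (1-3)^2=4, (2-4)^2=4, (5-1)^2=16, (3-5)^2=4, (6-2)^2=16
sum(d^2) = 48.
Step 3: rho = 1 - 6*48 / (6*(6^2 - 1)) = 1 - 288/210 = -0.371429.
Step 4: Under H0, t = rho * sqrt((n-2)/(1-rho^2)) = -0.8001 ~ t(4).
Step 5: Two-sided p-value from the t-distribution with 4 df = 0.468478.
Step 6: alpha = 0.1. fail to reject H0.

rho = -0.3714, p = 0.468478, fail to reject H0 at alpha = 0.1.


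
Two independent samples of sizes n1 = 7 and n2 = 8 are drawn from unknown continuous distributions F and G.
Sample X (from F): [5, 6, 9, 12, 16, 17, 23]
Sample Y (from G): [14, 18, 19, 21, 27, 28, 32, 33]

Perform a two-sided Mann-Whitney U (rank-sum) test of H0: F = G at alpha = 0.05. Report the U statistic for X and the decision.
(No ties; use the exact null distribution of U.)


Step 1: Combine and sort all 15 observations; assign midranks.
sorted (value, group): (5,X), (6,X), (9,X), (12,X), (14,Y), (16,X), (17,X), (18,Y), (19,Y), (21,Y), (23,X), (27,Y), (28,Y), (32,Y), (33,Y)
ranks: 5->1, 6->2, 9->3, 12->4, 14->5, 16->6, 17->7, 18->8, 19->9, 21->10, 23->11, 27->12, 28->13, 32->14, 33->15
Step 2: Rank sum for X: R1 = 1 + 2 + 3 + 4 + 6 + 7 + 11 = 34.
Step 3: U_X = R1 - n1(n1+1)/2 = 34 - 7*8/2 = 34 - 28 = 6.
       U_Y = n1*n2 - U_X = 56 - 6 = 50.
Step 4: No ties, so the exact null distribution of U (based on enumerating the C(15,7) = 6435 equally likely rank assignments) gives the two-sided p-value.
Step 5: p-value = 0.009324; compare to alpha = 0.05. reject H0.

U_X = 6, p = 0.009324, reject H0 at alpha = 0.05.


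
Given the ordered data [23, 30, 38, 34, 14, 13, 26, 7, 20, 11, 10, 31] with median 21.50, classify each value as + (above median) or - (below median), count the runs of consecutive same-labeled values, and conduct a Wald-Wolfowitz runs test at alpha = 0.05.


Step 1: Compute median = 21.50; label A = above, B = below.
Labels in order: AAAABBABBBBA  (n_A = 6, n_B = 6)
Step 2: Count runs R = 5.
Step 3: Under H0 (random ordering), E[R] = 2*n_A*n_B/(n_A+n_B) + 1 = 2*6*6/12 + 1 = 7.0000.
        Var[R] = 2*n_A*n_B*(2*n_A*n_B - n_A - n_B) / ((n_A+n_B)^2 * (n_A+n_B-1)) = 4320/1584 = 2.7273.
        SD[R] = 1.6514.
Step 4: Continuity-corrected z = (R + 0.5 - E[R]) / SD[R] = (5 + 0.5 - 7.0000) / 1.6514 = -0.9083.
Step 5: Two-sided p-value via normal approximation = 2*(1 - Phi(|z|)) = 0.363722.
Step 6: alpha = 0.05. fail to reject H0.

R = 5, z = -0.9083, p = 0.363722, fail to reject H0.


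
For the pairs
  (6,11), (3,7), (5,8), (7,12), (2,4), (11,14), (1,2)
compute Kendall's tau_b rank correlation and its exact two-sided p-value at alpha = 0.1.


Step 1: Enumerate the 21 unordered pairs (i,j) with i<j and classify each by sign(x_j-x_i) * sign(y_j-y_i).
  (1,2):dx=-3,dy=-4->C; (1,3):dx=-1,dy=-3->C; (1,4):dx=+1,dy=+1->C; (1,5):dx=-4,dy=-7->C
  (1,6):dx=+5,dy=+3->C; (1,7):dx=-5,dy=-9->C; (2,3):dx=+2,dy=+1->C; (2,4):dx=+4,dy=+5->C
  (2,5):dx=-1,dy=-3->C; (2,6):dx=+8,dy=+7->C; (2,7):dx=-2,dy=-5->C; (3,4):dx=+2,dy=+4->C
  (3,5):dx=-3,dy=-4->C; (3,6):dx=+6,dy=+6->C; (3,7):dx=-4,dy=-6->C; (4,5):dx=-5,dy=-8->C
  (4,6):dx=+4,dy=+2->C; (4,7):dx=-6,dy=-10->C; (5,6):dx=+9,dy=+10->C; (5,7):dx=-1,dy=-2->C
  (6,7):dx=-10,dy=-12->C
Step 2: C = 21, D = 0, total pairs = 21.
Step 3: tau = (C - D)/(n(n-1)/2) = (21 - 0)/21 = 1.000000.
Step 4: Exact two-sided p-value (enumerate n! = 5040 permutations of y under H0): p = 0.000397.
Step 5: alpha = 0.1. reject H0.

tau_b = 1.0000 (C=21, D=0), p = 0.000397, reject H0.


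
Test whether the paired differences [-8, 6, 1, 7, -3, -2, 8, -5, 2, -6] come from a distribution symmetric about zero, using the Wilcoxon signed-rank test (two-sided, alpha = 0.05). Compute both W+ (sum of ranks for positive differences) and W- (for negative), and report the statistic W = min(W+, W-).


Step 1: Drop any zero differences (none here) and take |d_i|.
|d| = [8, 6, 1, 7, 3, 2, 8, 5, 2, 6]
Step 2: Midrank |d_i| (ties get averaged ranks).
ranks: |8|->9.5, |6|->6.5, |1|->1, |7|->8, |3|->4, |2|->2.5, |8|->9.5, |5|->5, |2|->2.5, |6|->6.5
Step 3: Attach original signs; sum ranks with positive sign and with negative sign.
W+ = 6.5 + 1 + 8 + 9.5 + 2.5 = 27.5
W- = 9.5 + 4 + 2.5 + 5 + 6.5 = 27.5
(Check: W+ + W- = 55 should equal n(n+1)/2 = 55.)
Step 4: Test statistic W = min(W+, W-) = 27.5.
Step 5: Ties in |d|, so use the tie-corrected normal approximation.
        E[W] = n(n+1)/4 = 10*11/4 = 27.5.
        Tie groups: |d|=2 (t=2), |d|=6 (t=2), |d|=8 (t=2); sum(t^3 - t) = 18.
        Var[W] = n(n+1)(2n+1)/24 - sum(t^3-t)/48 = 2310/24 - 18/48 = 95.875.
        z = (W - E[W]) / sqrt(Var[W]) = (27.5 - 27.5) / 9.7916 = 0.0000.
        Two-sided p = 2*Phi(z) = 1.000000.
Step 6: alpha = 0.05. fail to reject H0.

W+ = 27.5, W- = 27.5, W = min = 27.5, p = 1.000000, fail to reject H0.


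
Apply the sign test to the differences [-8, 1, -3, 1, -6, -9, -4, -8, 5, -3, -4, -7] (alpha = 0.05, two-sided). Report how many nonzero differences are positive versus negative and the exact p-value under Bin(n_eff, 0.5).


Step 1: Discard zero differences. Original n = 12; n_eff = number of nonzero differences = 12.
Nonzero differences (with sign): -8, +1, -3, +1, -6, -9, -4, -8, +5, -3, -4, -7
Step 2: Count signs: positive = 3, negative = 9.
Step 3: Under H0: P(positive) = 0.5, so the number of positives S ~ Bin(12, 0.5).
Step 4: Two-sided exact p-value = sum of Bin(12,0.5) probabilities at or below the observed probability = 0.145996.
Step 5: alpha = 0.05. fail to reject H0.

n_eff = 12, pos = 3, neg = 9, p = 0.145996, fail to reject H0.


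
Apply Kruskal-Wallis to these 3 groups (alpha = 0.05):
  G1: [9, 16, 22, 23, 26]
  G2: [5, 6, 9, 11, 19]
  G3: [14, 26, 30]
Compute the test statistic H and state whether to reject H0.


Step 1: Combine all N = 13 observations and assign midranks.
sorted (value, group, rank): (5,G2,1), (6,G2,2), (9,G1,3.5), (9,G2,3.5), (11,G2,5), (14,G3,6), (16,G1,7), (19,G2,8), (22,G1,9), (23,G1,10), (26,G1,11.5), (26,G3,11.5), (30,G3,13)
Step 2: Sum ranks within each group.
R_1 = 41 (n_1 = 5)
R_2 = 19.5 (n_2 = 5)
R_3 = 30.5 (n_3 = 3)
Step 3: H = 12/(N(N+1)) * sum(R_i^2/n_i) - 3(N+1)
     = 12/(13*14) * (41^2/5 + 19.5^2/5 + 30.5^2/3) - 3*14
     = 0.065934 * 722.333 - 42
     = 5.626374.
Step 4: Ties present; correction factor C = 1 - 12/(13^3 - 13) = 0.994505. Corrected H = 5.626374 / 0.994505 = 5.657459.
Step 5: Under H0, H ~ chi^2(2); p-value = 0.059088.
Step 6: alpha = 0.05. fail to reject H0.

H = 5.6575, df = 2, p = 0.059088, fail to reject H0.


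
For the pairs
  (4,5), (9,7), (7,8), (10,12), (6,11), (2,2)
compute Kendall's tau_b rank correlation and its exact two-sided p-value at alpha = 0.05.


Step 1: Enumerate the 15 unordered pairs (i,j) with i<j and classify each by sign(x_j-x_i) * sign(y_j-y_i).
  (1,2):dx=+5,dy=+2->C; (1,3):dx=+3,dy=+3->C; (1,4):dx=+6,dy=+7->C; (1,5):dx=+2,dy=+6->C
  (1,6):dx=-2,dy=-3->C; (2,3):dx=-2,dy=+1->D; (2,4):dx=+1,dy=+5->C; (2,5):dx=-3,dy=+4->D
  (2,6):dx=-7,dy=-5->C; (3,4):dx=+3,dy=+4->C; (3,5):dx=-1,dy=+3->D; (3,6):dx=-5,dy=-6->C
  (4,5):dx=-4,dy=-1->C; (4,6):dx=-8,dy=-10->C; (5,6):dx=-4,dy=-9->C
Step 2: C = 12, D = 3, total pairs = 15.
Step 3: tau = (C - D)/(n(n-1)/2) = (12 - 3)/15 = 0.600000.
Step 4: Exact two-sided p-value (enumerate n! = 720 permutations of y under H0): p = 0.136111.
Step 5: alpha = 0.05. fail to reject H0.

tau_b = 0.6000 (C=12, D=3), p = 0.136111, fail to reject H0.


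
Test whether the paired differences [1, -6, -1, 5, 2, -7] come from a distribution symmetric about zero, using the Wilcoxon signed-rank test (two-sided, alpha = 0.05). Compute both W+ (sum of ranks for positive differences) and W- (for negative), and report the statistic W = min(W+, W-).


Step 1: Drop any zero differences (none here) and take |d_i|.
|d| = [1, 6, 1, 5, 2, 7]
Step 2: Midrank |d_i| (ties get averaged ranks).
ranks: |1|->1.5, |6|->5, |1|->1.5, |5|->4, |2|->3, |7|->6
Step 3: Attach original signs; sum ranks with positive sign and with negative sign.
W+ = 1.5 + 4 + 3 = 8.5
W- = 5 + 1.5 + 6 = 12.5
(Check: W+ + W- = 21 should equal n(n+1)/2 = 21.)
Step 4: Test statistic W = min(W+, W-) = 8.5.
Step 5: Ties in |d|, so use the tie-corrected normal approximation.
        E[W] = n(n+1)/4 = 6*7/4 = 10.5.
        Tie groups: |d|=1 (t=2); sum(t^3 - t) = 6.
        Var[W] = n(n+1)(2n+1)/24 - sum(t^3-t)/48 = 546/24 - 6/48 = 22.625.
        z = (W - E[W]) / sqrt(Var[W]) = (8.5 - 10.5) / 4.7566 = -0.4205.
        Two-sided p = 2*Phi(z) = 0.674142.
Step 6: alpha = 0.05. fail to reject H0.

W+ = 8.5, W- = 12.5, W = min = 8.5, p = 0.674142, fail to reject H0.


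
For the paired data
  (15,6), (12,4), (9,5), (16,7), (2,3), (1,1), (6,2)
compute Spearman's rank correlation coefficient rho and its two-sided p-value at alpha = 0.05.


Step 1: Rank x and y separately (midranks; no ties here).
rank(x): 15->6, 12->5, 9->4, 16->7, 2->2, 1->1, 6->3
rank(y): 6->6, 4->4, 5->5, 7->7, 3->3, 1->1, 2->2
Step 2: d_i = R_x(i) - R_y(i); compute d_i^2.
  (6-6)^2=0, (5-4)^2=1, (4-5)^2=1, (7-7)^2=0, (2-3)^2=1, (1-1)^2=0, (3-2)^2=1
sum(d^2) = 4.
Step 3: rho = 1 - 6*4 / (7*(7^2 - 1)) = 1 - 24/336 = 0.928571.
Step 4: Under H0, t = rho * sqrt((n-2)/(1-rho^2)) = 5.5943 ~ t(5).
Step 5: Two-sided p-value from the t-distribution with 5 df = 0.002519.
Step 6: alpha = 0.05. reject H0.

rho = 0.9286, p = 0.002519, reject H0 at alpha = 0.05.


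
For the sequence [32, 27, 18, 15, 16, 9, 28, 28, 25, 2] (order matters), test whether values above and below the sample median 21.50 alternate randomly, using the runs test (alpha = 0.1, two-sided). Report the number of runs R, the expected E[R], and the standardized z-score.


Step 1: Compute median = 21.50; label A = above, B = below.
Labels in order: AABBBBAAAB  (n_A = 5, n_B = 5)
Step 2: Count runs R = 4.
Step 3: Under H0 (random ordering), E[R] = 2*n_A*n_B/(n_A+n_B) + 1 = 2*5*5/10 + 1 = 6.0000.
        Var[R] = 2*n_A*n_B*(2*n_A*n_B - n_A - n_B) / ((n_A+n_B)^2 * (n_A+n_B-1)) = 2000/900 = 2.2222.
        SD[R] = 1.4907.
Step 4: Continuity-corrected z = (R + 0.5 - E[R]) / SD[R] = (4 + 0.5 - 6.0000) / 1.4907 = -1.0062.
Step 5: Two-sided p-value via normal approximation = 2*(1 - Phi(|z|)) = 0.314305.
Step 6: alpha = 0.1. fail to reject H0.

R = 4, z = -1.0062, p = 0.314305, fail to reject H0.


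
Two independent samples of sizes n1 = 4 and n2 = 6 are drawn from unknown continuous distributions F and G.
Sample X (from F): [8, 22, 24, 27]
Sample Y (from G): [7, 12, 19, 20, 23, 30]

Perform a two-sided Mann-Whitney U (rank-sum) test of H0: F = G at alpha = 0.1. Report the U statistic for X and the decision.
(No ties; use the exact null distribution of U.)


Step 1: Combine and sort all 10 observations; assign midranks.
sorted (value, group): (7,Y), (8,X), (12,Y), (19,Y), (20,Y), (22,X), (23,Y), (24,X), (27,X), (30,Y)
ranks: 7->1, 8->2, 12->3, 19->4, 20->5, 22->6, 23->7, 24->8, 27->9, 30->10
Step 2: Rank sum for X: R1 = 2 + 6 + 8 + 9 = 25.
Step 3: U_X = R1 - n1(n1+1)/2 = 25 - 4*5/2 = 25 - 10 = 15.
       U_Y = n1*n2 - U_X = 24 - 15 = 9.
Step 4: No ties, so the exact null distribution of U (based on enumerating the C(10,4) = 210 equally likely rank assignments) gives the two-sided p-value.
Step 5: p-value = 0.609524; compare to alpha = 0.1. fail to reject H0.

U_X = 15, p = 0.609524, fail to reject H0 at alpha = 0.1.


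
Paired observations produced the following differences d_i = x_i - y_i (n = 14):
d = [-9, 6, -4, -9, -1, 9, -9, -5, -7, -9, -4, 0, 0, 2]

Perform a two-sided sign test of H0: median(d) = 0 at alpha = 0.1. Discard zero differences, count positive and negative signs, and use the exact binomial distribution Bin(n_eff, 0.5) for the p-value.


Step 1: Discard zero differences. Original n = 14; n_eff = number of nonzero differences = 12.
Nonzero differences (with sign): -9, +6, -4, -9, -1, +9, -9, -5, -7, -9, -4, +2
Step 2: Count signs: positive = 3, negative = 9.
Step 3: Under H0: P(positive) = 0.5, so the number of positives S ~ Bin(12, 0.5).
Step 4: Two-sided exact p-value = sum of Bin(12,0.5) probabilities at or below the observed probability = 0.145996.
Step 5: alpha = 0.1. fail to reject H0.

n_eff = 12, pos = 3, neg = 9, p = 0.145996, fail to reject H0.


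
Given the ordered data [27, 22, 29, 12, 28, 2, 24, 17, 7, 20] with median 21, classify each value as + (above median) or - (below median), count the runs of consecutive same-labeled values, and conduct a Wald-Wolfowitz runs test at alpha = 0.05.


Step 1: Compute median = 21; label A = above, B = below.
Labels in order: AAABABABBB  (n_A = 5, n_B = 5)
Step 2: Count runs R = 6.
Step 3: Under H0 (random ordering), E[R] = 2*n_A*n_B/(n_A+n_B) + 1 = 2*5*5/10 + 1 = 6.0000.
        Var[R] = 2*n_A*n_B*(2*n_A*n_B - n_A - n_B) / ((n_A+n_B)^2 * (n_A+n_B-1)) = 2000/900 = 2.2222.
        SD[R] = 1.4907.
Step 4: R = E[R], so z = 0 with no continuity correction.
Step 5: Two-sided p-value via normal approximation = 2*(1 - Phi(|z|)) = 1.000000.
Step 6: alpha = 0.05. fail to reject H0.

R = 6, z = 0.0000, p = 1.000000, fail to reject H0.


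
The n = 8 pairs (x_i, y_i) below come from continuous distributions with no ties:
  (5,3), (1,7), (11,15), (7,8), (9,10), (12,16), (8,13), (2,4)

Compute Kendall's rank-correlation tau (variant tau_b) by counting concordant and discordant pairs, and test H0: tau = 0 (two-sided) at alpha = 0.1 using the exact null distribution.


Step 1: Enumerate the 28 unordered pairs (i,j) with i<j and classify each by sign(x_j-x_i) * sign(y_j-y_i).
  (1,2):dx=-4,dy=+4->D; (1,3):dx=+6,dy=+12->C; (1,4):dx=+2,dy=+5->C; (1,5):dx=+4,dy=+7->C
  (1,6):dx=+7,dy=+13->C; (1,7):dx=+3,dy=+10->C; (1,8):dx=-3,dy=+1->D; (2,3):dx=+10,dy=+8->C
  (2,4):dx=+6,dy=+1->C; (2,5):dx=+8,dy=+3->C; (2,6):dx=+11,dy=+9->C; (2,7):dx=+7,dy=+6->C
  (2,8):dx=+1,dy=-3->D; (3,4):dx=-4,dy=-7->C; (3,5):dx=-2,dy=-5->C; (3,6):dx=+1,dy=+1->C
  (3,7):dx=-3,dy=-2->C; (3,8):dx=-9,dy=-11->C; (4,5):dx=+2,dy=+2->C; (4,6):dx=+5,dy=+8->C
  (4,7):dx=+1,dy=+5->C; (4,8):dx=-5,dy=-4->C; (5,6):dx=+3,dy=+6->C; (5,7):dx=-1,dy=+3->D
  (5,8):dx=-7,dy=-6->C; (6,7):dx=-4,dy=-3->C; (6,8):dx=-10,dy=-12->C; (7,8):dx=-6,dy=-9->C
Step 2: C = 24, D = 4, total pairs = 28.
Step 3: tau = (C - D)/(n(n-1)/2) = (24 - 4)/28 = 0.714286.
Step 4: Exact two-sided p-value (enumerate n! = 40320 permutations of y under H0): p = 0.014137.
Step 5: alpha = 0.1. reject H0.

tau_b = 0.7143 (C=24, D=4), p = 0.014137, reject H0.


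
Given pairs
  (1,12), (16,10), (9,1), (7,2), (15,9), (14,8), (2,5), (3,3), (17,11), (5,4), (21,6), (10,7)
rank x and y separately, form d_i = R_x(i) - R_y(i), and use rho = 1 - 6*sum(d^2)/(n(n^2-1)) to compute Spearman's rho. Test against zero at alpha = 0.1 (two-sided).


Step 1: Rank x and y separately (midranks; no ties here).
rank(x): 1->1, 16->10, 9->6, 7->5, 15->9, 14->8, 2->2, 3->3, 17->11, 5->4, 21->12, 10->7
rank(y): 12->12, 10->10, 1->1, 2->2, 9->9, 8->8, 5->5, 3->3, 11->11, 4->4, 6->6, 7->7
Step 2: d_i = R_x(i) - R_y(i); compute d_i^2.
  (1-12)^2=121, (10-10)^2=0, (6-1)^2=25, (5-2)^2=9, (9-9)^2=0, (8-8)^2=0, (2-5)^2=9, (3-3)^2=0, (11-11)^2=0, (4-4)^2=0, (12-6)^2=36, (7-7)^2=0
sum(d^2) = 200.
Step 3: rho = 1 - 6*200 / (12*(12^2 - 1)) = 1 - 1200/1716 = 0.300699.
Step 4: Under H0, t = rho * sqrt((n-2)/(1-rho^2)) = 0.9970 ~ t(10).
Step 5: Two-sided p-value from the t-distribution with 10 df = 0.342260.
Step 6: alpha = 0.1. fail to reject H0.

rho = 0.3007, p = 0.342260, fail to reject H0 at alpha = 0.1.


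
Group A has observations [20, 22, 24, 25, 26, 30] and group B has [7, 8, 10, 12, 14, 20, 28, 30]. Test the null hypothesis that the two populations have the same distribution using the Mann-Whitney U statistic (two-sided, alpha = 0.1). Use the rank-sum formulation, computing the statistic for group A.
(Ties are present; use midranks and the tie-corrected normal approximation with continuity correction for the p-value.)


Step 1: Combine and sort all 14 observations; assign midranks.
sorted (value, group): (7,Y), (8,Y), (10,Y), (12,Y), (14,Y), (20,X), (20,Y), (22,X), (24,X), (25,X), (26,X), (28,Y), (30,X), (30,Y)
ranks: 7->1, 8->2, 10->3, 12->4, 14->5, 20->6.5, 20->6.5, 22->8, 24->9, 25->10, 26->11, 28->12, 30->13.5, 30->13.5
Step 2: Rank sum for X: R1 = 6.5 + 8 + 9 + 10 + 11 + 13.5 = 58.
Step 3: U_X = R1 - n1(n1+1)/2 = 58 - 6*7/2 = 58 - 21 = 37.
       U_Y = n1*n2 - U_X = 48 - 37 = 11.
Step 4: Ties are present, so use the tie-corrected normal approximation (with continuity correction) for the p-value.
Step 5: p-value = 0.105813; compare to alpha = 0.1. fail to reject H0.

U_X = 37, p = 0.105813, fail to reject H0 at alpha = 0.1.


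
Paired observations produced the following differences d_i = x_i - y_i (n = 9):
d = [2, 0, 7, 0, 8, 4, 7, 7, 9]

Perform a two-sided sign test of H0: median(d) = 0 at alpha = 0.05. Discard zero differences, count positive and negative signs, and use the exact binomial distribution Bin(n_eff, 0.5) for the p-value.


Step 1: Discard zero differences. Original n = 9; n_eff = number of nonzero differences = 7.
Nonzero differences (with sign): +2, +7, +8, +4, +7, +7, +9
Step 2: Count signs: positive = 7, negative = 0.
Step 3: Under H0: P(positive) = 0.5, so the number of positives S ~ Bin(7, 0.5).
Step 4: Two-sided exact p-value = sum of Bin(7,0.5) probabilities at or below the observed probability = 0.015625.
Step 5: alpha = 0.05. reject H0.

n_eff = 7, pos = 7, neg = 0, p = 0.015625, reject H0.
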